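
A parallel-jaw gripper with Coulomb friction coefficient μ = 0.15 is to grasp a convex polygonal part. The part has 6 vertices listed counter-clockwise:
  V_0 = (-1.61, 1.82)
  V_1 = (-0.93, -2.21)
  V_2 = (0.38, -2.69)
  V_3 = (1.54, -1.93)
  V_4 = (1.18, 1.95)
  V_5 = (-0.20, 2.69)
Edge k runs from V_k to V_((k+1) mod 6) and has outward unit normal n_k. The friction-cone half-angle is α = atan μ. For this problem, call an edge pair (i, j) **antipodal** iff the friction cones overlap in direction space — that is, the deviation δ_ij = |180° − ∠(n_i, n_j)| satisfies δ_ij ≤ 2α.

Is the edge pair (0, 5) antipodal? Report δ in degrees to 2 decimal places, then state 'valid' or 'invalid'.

α = atan 0.15 = 8.53°;  2α = 17.06°
edge 0: e_0 = (+0.68, -4.03);  n_0 = (-0.9861, -0.1664)
edge 5: e_5 = (-1.41, -0.87);  n_5 = (-0.5251, +0.8510)
∠(n_0, n_5) = 67.90°
δ = |180° − 67.90°| = 112.10°
112.10° > 2α = 17.06°  →  invalid

δ = 112.10°, invalid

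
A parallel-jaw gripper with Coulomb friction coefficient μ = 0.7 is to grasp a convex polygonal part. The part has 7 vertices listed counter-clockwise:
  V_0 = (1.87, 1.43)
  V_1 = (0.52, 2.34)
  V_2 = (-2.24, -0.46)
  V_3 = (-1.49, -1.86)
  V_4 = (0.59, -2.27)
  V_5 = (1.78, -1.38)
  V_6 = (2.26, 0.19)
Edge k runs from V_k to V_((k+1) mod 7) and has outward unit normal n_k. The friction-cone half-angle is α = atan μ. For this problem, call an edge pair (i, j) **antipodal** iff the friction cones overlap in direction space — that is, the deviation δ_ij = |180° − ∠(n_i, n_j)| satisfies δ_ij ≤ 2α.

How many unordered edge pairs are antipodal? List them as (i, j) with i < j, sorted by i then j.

count = 9; pairs: (0,2), (0,3), (1,3), (1,4), (1,5), (1,6), (2,5), (2,6), (3,6)

α = atan 0.7 = 34.99°;  2α = 69.98°
n_0 = (+0.5589, +0.8292)
n_1 = (-0.7122, +0.7020)
n_2 = (-0.8815, -0.4722)
n_3 = (-0.1934, -0.9811)
n_4 = (+0.5989, -0.8008)
n_5 = (+0.9563, -0.2924)
n_6 = (+0.9539, +0.3000)
  (0,1): δ = 100.60°  ·
  (0,2): δ = 27.84°  ✓
  (0,3): δ = 22.83°  ✓
  (0,4): δ = 70.78°  ·
  (0,5): δ = 106.98°  ·
  (0,6): δ = 141.44°  ·
  (1,2): δ = 107.23°  ·
  (1,3): δ = 56.56°  ✓
  (1,4): δ = 8.62°  ✓
  (1,5): δ = 27.59°  ✓
  (1,6): δ = 62.05°  ✓
  (2,3): δ = 129.33°  ·
  (2,4): δ = 81.39°  ·
  (2,5): δ = 45.18°  ✓
  (2,6): δ = 10.72°  ✓
  (3,4): δ = 132.06°  ·
  (3,5): δ = 95.85°  ·
  (3,6): δ = 61.39°  ✓
  (4,5): δ = 143.79°  ·
  (4,6): δ = 109.33°  ·
  (5,6): δ = 145.54°  ·
antipodal pairs: 9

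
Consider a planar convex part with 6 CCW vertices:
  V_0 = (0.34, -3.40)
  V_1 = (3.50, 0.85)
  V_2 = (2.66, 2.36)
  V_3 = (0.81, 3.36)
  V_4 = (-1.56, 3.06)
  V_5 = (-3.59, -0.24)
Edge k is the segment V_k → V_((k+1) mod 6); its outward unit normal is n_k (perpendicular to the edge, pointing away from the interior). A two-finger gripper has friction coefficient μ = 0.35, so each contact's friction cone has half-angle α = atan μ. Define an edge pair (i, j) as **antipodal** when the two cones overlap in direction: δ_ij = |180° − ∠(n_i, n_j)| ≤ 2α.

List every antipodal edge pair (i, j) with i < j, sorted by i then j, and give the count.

count = 3; pairs: (0,4), (1,5), (2,5)

α = atan 0.35 = 19.29°;  2α = 38.58°
n_0 = (+0.8025, -0.5967)
n_1 = (+0.8739, +0.4861)
n_2 = (+0.4755, +0.8797)
n_3 = (-0.1256, +0.9921)
n_4 = (-0.8517, +0.5240)
n_5 = (-0.6266, -0.7793)
  (0,1): δ = 114.28°  ·
  (0,2): δ = 81.76°  ·
  (0,3): δ = 46.15°  ·
  (0,4): δ = 5.03°  ✓
  (0,5): δ = 87.83°  ·
  (1,2): δ = 147.48°  ·
  (1,3): δ = 111.87°  ·
  (1,4): δ = 60.68°  ·
  (1,5): δ = 22.11°  ✓
  (2,3): δ = 144.39°  ·
  (2,4): δ = 93.20°  ·
  (2,5): δ = 10.41°  ✓
  (3,4): δ = 128.81°  ·
  (3,5): δ = 46.02°  ·
  (4,5): δ = 97.20°  ·
antipodal pairs: 3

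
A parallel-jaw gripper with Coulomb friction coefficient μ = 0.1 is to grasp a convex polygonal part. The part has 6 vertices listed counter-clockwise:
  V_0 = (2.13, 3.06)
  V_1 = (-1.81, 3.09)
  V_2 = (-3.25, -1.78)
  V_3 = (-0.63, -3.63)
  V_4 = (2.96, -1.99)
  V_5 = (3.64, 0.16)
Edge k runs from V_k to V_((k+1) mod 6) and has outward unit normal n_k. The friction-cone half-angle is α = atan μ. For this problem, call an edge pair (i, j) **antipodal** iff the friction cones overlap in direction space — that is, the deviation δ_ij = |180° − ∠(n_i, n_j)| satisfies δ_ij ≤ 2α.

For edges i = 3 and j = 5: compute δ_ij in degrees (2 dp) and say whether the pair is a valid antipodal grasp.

δ = 87.05°, invalid

α = atan 0.1 = 5.71°;  2α = 11.42°
edge 3: e_3 = (+3.59, +1.64);  n_3 = (+0.4155, -0.9096)
edge 5: e_5 = (-1.51, +2.90);  n_5 = (+0.8870, +0.4618)
∠(n_3, n_5) = 92.95°
δ = |180° − 92.95°| = 87.05°
87.05° > 2α = 11.42°  →  invalid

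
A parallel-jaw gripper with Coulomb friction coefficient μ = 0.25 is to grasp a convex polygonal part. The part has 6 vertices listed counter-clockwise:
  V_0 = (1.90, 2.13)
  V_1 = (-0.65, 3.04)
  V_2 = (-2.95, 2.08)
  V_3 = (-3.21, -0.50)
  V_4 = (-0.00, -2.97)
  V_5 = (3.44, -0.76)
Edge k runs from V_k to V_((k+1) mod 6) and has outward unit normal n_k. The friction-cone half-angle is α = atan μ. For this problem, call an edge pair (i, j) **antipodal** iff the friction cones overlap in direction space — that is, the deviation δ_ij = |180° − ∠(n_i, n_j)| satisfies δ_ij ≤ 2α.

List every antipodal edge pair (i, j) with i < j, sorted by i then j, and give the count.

count = 3; pairs: (0,3), (1,4), (3,5)

α = atan 0.25 = 14.04°;  2α = 28.07°
n_0 = (+0.3361, +0.9418)
n_1 = (-0.3852, +0.9228)
n_2 = (-0.9950, +0.1003)
n_3 = (-0.6098, -0.7925)
n_4 = (+0.5405, -0.8413)
n_5 = (+0.8825, +0.4703)
  (0,1): δ = 137.71°  ·
  (0,2): δ = 76.11°  ·
  (0,3): δ = 17.94°  ✓
  (0,4): δ = 52.36°  ·
  (0,5): δ = 137.69°  ·
  (1,2): δ = 118.41°  ·
  (1,3): δ = 60.23°  ·
  (1,4): δ = 10.06°  ✓
  (1,5): δ = 95.40°  ·
  (2,3): δ = 121.82°  ·
  (2,4): δ = 51.53°  ·
  (2,5): δ = 33.81°  ·
  (3,4): δ = 109.70°  ·
  (3,5): δ = 24.37°  ✓
  (4,5): δ = 94.67°  ·
antipodal pairs: 3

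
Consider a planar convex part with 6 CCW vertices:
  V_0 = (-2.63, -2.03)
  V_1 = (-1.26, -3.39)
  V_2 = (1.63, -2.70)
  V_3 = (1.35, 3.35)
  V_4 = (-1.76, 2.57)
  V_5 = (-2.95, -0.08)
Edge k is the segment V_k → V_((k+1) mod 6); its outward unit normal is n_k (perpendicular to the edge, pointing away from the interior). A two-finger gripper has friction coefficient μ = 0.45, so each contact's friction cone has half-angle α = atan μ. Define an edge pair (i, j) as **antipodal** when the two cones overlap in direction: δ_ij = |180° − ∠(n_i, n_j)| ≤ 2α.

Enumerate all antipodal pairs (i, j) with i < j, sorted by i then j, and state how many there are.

count = 4; pairs: (0,2), (1,3), (2,4), (2,5)

α = atan 0.45 = 24.23°;  2α = 48.46°
n_0 = (-0.7045, -0.7097)
n_1 = (+0.2322, -0.9727)
n_2 = (+0.9989, +0.0462)
n_3 = (-0.2433, +0.9700)
n_4 = (-0.9122, +0.4096)
n_5 = (-0.9868, -0.1619)
  (0,1): δ = 121.78°  ·
  (0,2): δ = 42.56°  ✓
  (0,3): δ = 58.87°  ·
  (0,4): δ = 110.61°  ·
  (0,5): δ = 144.11°  ·
  (1,2): δ = 100.78°  ·
  (1,3): δ = 0.65°  ✓
  (1,4): δ = 52.39°  ·
  (1,5): δ = 85.89°  ·
  (2,3): δ = 78.57°  ·
  (2,4): δ = 26.83°  ✓
  (2,5): δ = 6.67°  ✓
  (3,4): δ = 128.26°  ·
  (3,5): δ = 94.76°  ·
  (4,5): δ = 146.50°  ·
antipodal pairs: 4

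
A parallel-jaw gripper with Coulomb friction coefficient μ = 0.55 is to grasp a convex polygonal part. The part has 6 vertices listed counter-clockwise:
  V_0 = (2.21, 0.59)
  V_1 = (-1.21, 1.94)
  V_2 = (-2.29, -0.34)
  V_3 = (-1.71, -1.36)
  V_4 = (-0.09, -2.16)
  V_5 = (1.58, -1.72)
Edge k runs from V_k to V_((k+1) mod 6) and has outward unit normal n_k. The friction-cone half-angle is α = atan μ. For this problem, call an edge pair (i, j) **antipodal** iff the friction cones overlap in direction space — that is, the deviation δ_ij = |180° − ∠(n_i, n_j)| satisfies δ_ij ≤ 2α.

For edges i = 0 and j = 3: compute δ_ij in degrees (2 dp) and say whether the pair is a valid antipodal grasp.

δ = 4.74°, valid

α = atan 0.55 = 28.81°;  2α = 57.62°
edge 0: e_0 = (-3.42, +1.35);  n_0 = (+0.3672, +0.9302)
edge 3: e_3 = (+1.62, -0.80);  n_3 = (-0.4428, -0.8966)
∠(n_0, n_3) = 175.26°
δ = |180° − 175.26°| = 4.74°
4.74° ≤ 2α = 57.62°  →  valid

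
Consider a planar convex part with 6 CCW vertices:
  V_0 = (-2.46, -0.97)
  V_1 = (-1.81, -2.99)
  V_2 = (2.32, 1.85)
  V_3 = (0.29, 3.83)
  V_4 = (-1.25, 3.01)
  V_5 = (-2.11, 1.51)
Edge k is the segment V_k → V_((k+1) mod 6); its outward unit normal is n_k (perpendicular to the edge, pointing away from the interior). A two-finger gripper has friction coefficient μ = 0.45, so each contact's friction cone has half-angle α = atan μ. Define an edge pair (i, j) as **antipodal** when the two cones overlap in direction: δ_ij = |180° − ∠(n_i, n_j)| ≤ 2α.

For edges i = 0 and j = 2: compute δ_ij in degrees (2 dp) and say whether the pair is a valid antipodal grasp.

α = atan 0.45 = 24.23°;  2α = 48.46°
edge 0: e_0 = (+0.65, -2.02);  n_0 = (-0.9519, -0.3063)
edge 2: e_2 = (-2.03, +1.98);  n_2 = (+0.6982, +0.7159)
∠(n_0, n_2) = 152.12°
δ = |180° − 152.12°| = 27.88°
27.88° ≤ 2α = 48.46°  →  valid

δ = 27.88°, valid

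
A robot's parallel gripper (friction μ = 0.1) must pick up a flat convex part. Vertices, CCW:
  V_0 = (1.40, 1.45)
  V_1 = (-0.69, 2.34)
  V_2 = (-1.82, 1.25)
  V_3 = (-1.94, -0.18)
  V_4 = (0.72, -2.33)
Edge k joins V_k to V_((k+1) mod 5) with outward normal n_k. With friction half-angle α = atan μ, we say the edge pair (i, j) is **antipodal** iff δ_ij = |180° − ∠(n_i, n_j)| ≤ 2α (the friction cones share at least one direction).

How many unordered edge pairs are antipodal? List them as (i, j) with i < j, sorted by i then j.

count = 1; pairs: (2,4)

α = atan 0.1 = 5.71°;  2α = 11.42°
n_0 = (+0.3918, +0.9201)
n_1 = (-0.6943, +0.7197)
n_2 = (-0.9965, +0.0836)
n_3 = (-0.6286, -0.7777)
n_4 = (+0.9842, -0.1771)
  (0,1): δ = 112.97°  ·
  (0,2): δ = 71.73°  ·
  (0,3): δ = 15.88°  ·
  (0,4): δ = 102.87°  ·
  (1,2): δ = 138.76°  ·
  (1,3): δ = 82.92°  ·
  (1,4): δ = 35.83°  ·
  (2,3): δ = 124.15°  ·
  (2,4): δ = 5.40°  ✓
  (3,4): δ = 61.25°  ·
antipodal pairs: 1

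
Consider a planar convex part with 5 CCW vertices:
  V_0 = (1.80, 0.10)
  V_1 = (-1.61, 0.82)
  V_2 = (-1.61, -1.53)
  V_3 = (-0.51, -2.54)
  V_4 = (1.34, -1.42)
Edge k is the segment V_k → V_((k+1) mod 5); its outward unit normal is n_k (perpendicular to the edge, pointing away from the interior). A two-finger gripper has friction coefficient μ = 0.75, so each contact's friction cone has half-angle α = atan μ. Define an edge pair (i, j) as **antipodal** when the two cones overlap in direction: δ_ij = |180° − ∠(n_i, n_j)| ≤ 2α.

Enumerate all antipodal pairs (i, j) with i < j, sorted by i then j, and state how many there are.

α = atan 0.75 = 36.87°;  2α = 73.74°
n_0 = (+0.2066, +0.9784)
n_1 = (-1.0000, -0.0000)
n_2 = (-0.6763, -0.7366)
n_3 = (+0.5179, -0.8554)
n_4 = (+0.9571, -0.2897)
  (0,1): δ = 78.08°  ·
  (0,2): δ = 30.64°  ✓
  (0,3): δ = 43.11°  ✓
  (0,4): δ = 85.09°  ·
  (1,2): δ = 132.56°  ·
  (1,3): δ = 58.81°  ✓
  (1,4): δ = 16.84°  ✓
  (2,3): δ = 106.25°  ·
  (2,4): δ = 64.28°  ✓
  (3,4): δ = 138.03°  ·
antipodal pairs: 5

count = 5; pairs: (0,2), (0,3), (1,3), (1,4), (2,4)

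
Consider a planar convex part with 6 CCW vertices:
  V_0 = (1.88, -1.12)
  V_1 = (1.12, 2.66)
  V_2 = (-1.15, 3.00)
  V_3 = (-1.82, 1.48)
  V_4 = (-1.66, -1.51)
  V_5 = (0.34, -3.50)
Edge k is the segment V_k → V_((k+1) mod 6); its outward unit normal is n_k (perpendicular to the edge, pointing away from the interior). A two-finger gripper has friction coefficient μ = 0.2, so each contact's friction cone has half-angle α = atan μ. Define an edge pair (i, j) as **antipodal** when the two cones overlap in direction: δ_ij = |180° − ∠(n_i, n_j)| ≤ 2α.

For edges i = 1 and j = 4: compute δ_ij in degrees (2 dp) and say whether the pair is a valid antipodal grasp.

δ = 36.34°, invalid

α = atan 0.2 = 11.31°;  2α = 22.62°
edge 1: e_1 = (-2.27, +0.34);  n_1 = (+0.1481, +0.9890)
edge 4: e_4 = (+2.00, -1.99);  n_4 = (-0.7053, -0.7089)
∠(n_1, n_4) = 143.66°
δ = |180° − 143.66°| = 36.34°
36.34° > 2α = 22.62°  →  invalid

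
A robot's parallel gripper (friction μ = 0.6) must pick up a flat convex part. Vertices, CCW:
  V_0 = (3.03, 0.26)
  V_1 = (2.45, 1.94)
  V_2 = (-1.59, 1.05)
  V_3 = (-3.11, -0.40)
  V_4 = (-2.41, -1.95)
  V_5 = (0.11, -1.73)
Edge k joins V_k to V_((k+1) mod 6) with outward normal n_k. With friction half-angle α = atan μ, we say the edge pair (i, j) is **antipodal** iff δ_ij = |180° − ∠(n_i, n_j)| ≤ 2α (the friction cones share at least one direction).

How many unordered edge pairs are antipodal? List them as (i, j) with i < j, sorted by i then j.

α = atan 0.6 = 30.96°;  2α = 61.93°
n_0 = (+0.9453, +0.3263)
n_1 = (-0.2151, +0.9766)
n_2 = (-0.6902, +0.7236)
n_3 = (-0.9114, -0.4116)
n_4 = (+0.0870, -0.9962)
n_5 = (+0.5632, -0.8263)
  (0,1): δ = 96.62°  ·
  (0,2): δ = 65.40°  ·
  (0,3): δ = 5.26°  ✓
  (0,4): δ = 75.94°  ·
  (0,5): δ = 105.23°  ·
  (1,2): δ = 148.77°  ·
  (1,3): δ = 78.12°  ·
  (1,4): δ = 7.43°  ✓
  (1,5): δ = 21.85°  ✓
  (2,3): δ = 109.35°  ·
  (2,4): δ = 38.66°  ✓
  (2,5): δ = 9.38°  ✓
  (3,4): δ = 109.32°  ·
  (3,5): δ = 80.03°  ·
  (4,5): δ = 150.71°  ·
antipodal pairs: 5

count = 5; pairs: (0,3), (1,4), (1,5), (2,4), (2,5)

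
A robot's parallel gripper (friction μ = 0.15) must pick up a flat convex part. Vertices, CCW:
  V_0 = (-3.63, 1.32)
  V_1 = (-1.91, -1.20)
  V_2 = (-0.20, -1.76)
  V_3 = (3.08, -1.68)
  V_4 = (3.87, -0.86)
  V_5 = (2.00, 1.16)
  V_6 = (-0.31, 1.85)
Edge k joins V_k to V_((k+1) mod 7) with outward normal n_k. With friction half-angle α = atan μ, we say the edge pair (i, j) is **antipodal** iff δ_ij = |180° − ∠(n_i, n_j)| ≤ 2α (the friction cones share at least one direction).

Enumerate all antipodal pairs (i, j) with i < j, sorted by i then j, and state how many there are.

α = atan 0.15 = 8.53°;  2α = 17.06°
n_0 = (-0.8259, -0.5637)
n_1 = (-0.3112, -0.9503)
n_2 = (+0.0244, -0.9997)
n_3 = (+0.7202, -0.6938)
n_4 = (+0.7338, +0.6793)
n_5 = (+0.2862, +0.9582)
n_6 = (-0.1576, +0.9875)
  (0,1): δ = 142.45°  ·
  (0,2): δ = 122.92°  ·
  (0,3): δ = 78.25°  ·
  (0,4): δ = 8.48°  ✓
  (0,5): δ = 39.05°  ·
  (0,6): δ = 64.75°  ·
  (1,2): δ = 160.47°  ·
  (1,3): δ = 115.80°  ·
  (1,4): δ = 29.08°  ·
  (1,5): δ = 1.50°  ✓
  (1,6): δ = 27.20°  ·
  (2,3): δ = 135.33°  ·
  (2,4): δ = 48.61°  ·
  (2,5): δ = 18.03°  ·
  (2,6): δ = 7.67°  ✓
  (3,4): δ = 93.28°  ·
  (3,5): δ = 62.70°  ·
  (3,6): δ = 37.00°  ·
  (4,5): δ = 149.42°  ·
  (4,6): δ = 123.72°  ·
  (5,6): δ = 154.30°  ·
antipodal pairs: 3

count = 3; pairs: (0,4), (1,5), (2,6)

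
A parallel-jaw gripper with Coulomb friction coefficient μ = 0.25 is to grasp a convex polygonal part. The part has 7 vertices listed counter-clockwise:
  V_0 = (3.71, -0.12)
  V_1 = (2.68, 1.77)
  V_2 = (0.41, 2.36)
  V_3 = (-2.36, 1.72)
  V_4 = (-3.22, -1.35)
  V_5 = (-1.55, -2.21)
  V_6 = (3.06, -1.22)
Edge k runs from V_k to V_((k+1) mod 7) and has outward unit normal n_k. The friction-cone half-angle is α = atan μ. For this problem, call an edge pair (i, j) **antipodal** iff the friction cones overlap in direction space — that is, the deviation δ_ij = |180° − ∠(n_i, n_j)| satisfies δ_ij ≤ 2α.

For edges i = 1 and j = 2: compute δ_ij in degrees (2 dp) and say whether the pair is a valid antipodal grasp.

δ = 152.42°, invalid

α = atan 0.25 = 14.04°;  2α = 28.07°
edge 1: e_1 = (-2.27, +0.59);  n_1 = (+0.2516, +0.9678)
edge 2: e_2 = (-2.77, -0.64);  n_2 = (-0.2251, +0.9743)
∠(n_1, n_2) = 27.58°
δ = |180° − 27.58°| = 152.42°
152.42° > 2α = 28.07°  →  invalid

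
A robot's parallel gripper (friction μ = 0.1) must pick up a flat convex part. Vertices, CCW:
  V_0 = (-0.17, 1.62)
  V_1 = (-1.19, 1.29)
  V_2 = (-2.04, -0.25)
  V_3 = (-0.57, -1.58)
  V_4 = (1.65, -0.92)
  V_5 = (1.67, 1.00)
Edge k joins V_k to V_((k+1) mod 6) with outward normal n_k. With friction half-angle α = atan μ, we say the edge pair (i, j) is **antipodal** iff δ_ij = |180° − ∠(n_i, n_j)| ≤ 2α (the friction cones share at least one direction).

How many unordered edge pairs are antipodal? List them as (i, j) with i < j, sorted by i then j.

count = 1; pairs: (0,3)

α = atan 0.1 = 5.71°;  2α = 11.42°
n_0 = (-0.3078, +0.9514)
n_1 = (-0.8755, +0.4832)
n_2 = (-0.6709, -0.7415)
n_3 = (+0.2850, -0.9585)
n_4 = (+0.9999, -0.0104)
n_5 = (+0.3193, +0.9476)
  (0,1): δ = 136.82°  ·
  (0,2): δ = 60.07°  ·
  (0,3): δ = 1.37°  ✓
  (0,4): δ = 71.48°  ·
  (0,5): δ = 143.45°  ·
  (1,2): δ = 103.24°  ·
  (1,3): δ = 44.55°  ·
  (1,4): δ = 28.30°  ·
  (1,5): δ = 100.27°  ·
  (2,3): δ = 121.31°  ·
  (2,4): δ = 48.46°  ·
  (2,5): δ = 23.52°  ·
  (3,4): δ = 107.15°  ·
  (3,5): δ = 35.18°  ·
  (4,5): δ = 108.02°  ·
antipodal pairs: 1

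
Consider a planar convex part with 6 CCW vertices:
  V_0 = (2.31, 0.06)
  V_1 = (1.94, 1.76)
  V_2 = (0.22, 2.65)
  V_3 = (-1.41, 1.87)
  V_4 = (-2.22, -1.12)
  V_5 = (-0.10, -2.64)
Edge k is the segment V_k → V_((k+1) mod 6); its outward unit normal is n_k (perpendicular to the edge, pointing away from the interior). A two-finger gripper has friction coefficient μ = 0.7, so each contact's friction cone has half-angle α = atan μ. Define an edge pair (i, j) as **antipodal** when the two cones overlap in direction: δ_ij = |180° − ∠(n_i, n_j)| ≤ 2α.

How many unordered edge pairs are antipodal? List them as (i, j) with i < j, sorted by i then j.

count = 6; pairs: (0,3), (0,4), (1,4), (2,4), (2,5), (3,5)

α = atan 0.7 = 34.99°;  2α = 69.98°
n_0 = (+0.9771, +0.2127)
n_1 = (+0.4596, +0.8881)
n_2 = (-0.4317, +0.9020)
n_3 = (-0.9652, +0.2615)
n_4 = (-0.5827, -0.8127)
n_5 = (+0.7460, -0.6659)
  (0,1): δ = 129.64°  ·
  (0,2): δ = 76.71°  ·
  (0,3): δ = 27.44°  ✓
  (0,4): δ = 42.08°  ✓
  (0,5): δ = 125.97°  ·
  (1,2): δ = 127.07°  ·
  (1,3): δ = 77.80°  ·
  (1,4): δ = 8.28°  ✓
  (1,5): δ = 75.61°  ·
  (2,3): δ = 130.73°  ·
  (2,4): δ = 61.21°  ✓
  (2,5): δ = 22.68°  ✓
  (3,4): δ = 110.48°  ·
  (3,5): δ = 26.59°  ✓
  (4,5): δ = 96.11°  ·
antipodal pairs: 6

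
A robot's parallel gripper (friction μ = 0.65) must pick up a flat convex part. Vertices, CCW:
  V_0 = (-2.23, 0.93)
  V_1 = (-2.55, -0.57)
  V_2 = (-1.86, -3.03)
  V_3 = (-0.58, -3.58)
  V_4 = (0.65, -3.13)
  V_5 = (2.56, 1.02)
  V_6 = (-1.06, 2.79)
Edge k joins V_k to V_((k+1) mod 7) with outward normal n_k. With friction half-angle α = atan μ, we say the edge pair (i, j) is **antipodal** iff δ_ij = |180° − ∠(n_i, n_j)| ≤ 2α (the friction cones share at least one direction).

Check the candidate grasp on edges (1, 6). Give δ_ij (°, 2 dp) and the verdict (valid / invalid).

α = atan 0.65 = 33.02°;  2α = 66.05°
edge 1: e_1 = (+0.69, -2.46);  n_1 = (-0.9628, -0.2701)
edge 6: e_6 = (-1.17, -1.86);  n_6 = (-0.8465, +0.5325)
∠(n_1, n_6) = 47.84°
δ = |180° − 47.84°| = 132.16°
132.16° > 2α = 66.05°  →  invalid

δ = 132.16°, invalid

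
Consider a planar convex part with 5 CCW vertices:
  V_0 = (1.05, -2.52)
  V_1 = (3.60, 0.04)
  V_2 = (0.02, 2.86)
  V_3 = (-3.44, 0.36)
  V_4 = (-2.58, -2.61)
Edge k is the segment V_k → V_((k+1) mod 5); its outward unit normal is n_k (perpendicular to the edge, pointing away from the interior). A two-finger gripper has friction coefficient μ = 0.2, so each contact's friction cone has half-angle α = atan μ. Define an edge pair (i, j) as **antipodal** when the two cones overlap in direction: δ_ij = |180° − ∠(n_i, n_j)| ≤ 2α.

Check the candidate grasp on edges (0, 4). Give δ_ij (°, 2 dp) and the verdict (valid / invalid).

α = atan 0.2 = 11.31°;  2α = 22.62°
edge 0: e_0 = (+2.55, +2.56);  n_0 = (+0.7085, -0.7057)
edge 4: e_4 = (+3.63, +0.09);  n_4 = (+0.0248, -0.9997)
∠(n_0, n_4) = 43.69°
δ = |180° − 43.69°| = 136.31°
136.31° > 2α = 22.62°  →  invalid

δ = 136.31°, invalid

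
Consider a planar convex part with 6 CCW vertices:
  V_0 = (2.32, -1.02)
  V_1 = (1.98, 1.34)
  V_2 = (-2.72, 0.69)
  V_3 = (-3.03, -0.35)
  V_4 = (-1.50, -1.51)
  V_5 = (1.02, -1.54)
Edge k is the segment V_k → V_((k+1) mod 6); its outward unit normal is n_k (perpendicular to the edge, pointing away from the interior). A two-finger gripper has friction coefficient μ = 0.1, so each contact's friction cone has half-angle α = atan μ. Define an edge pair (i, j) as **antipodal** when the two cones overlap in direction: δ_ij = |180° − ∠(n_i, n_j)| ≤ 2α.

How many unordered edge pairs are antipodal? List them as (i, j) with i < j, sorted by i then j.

α = atan 0.1 = 5.71°;  2α = 11.42°
n_0 = (+0.9898, +0.1426)
n_1 = (-0.1370, +0.9906)
n_2 = (-0.9583, +0.2857)
n_3 = (-0.6042, -0.7969)
n_4 = (-0.0119, -0.9999)
n_5 = (+0.3714, -0.9285)
  (0,1): δ = 90.32°  ·
  (0,2): δ = 24.80°  ·
  (0,3): δ = 44.63°  ·
  (0,4): δ = 81.12°  ·
  (0,5): δ = 103.60°  ·
  (1,2): δ = 114.47°  ·
  (1,3): δ = 45.04°  ·
  (1,4): δ = 8.56°  ✓
  (1,5): δ = 13.93°  ·
  (2,3): δ = 110.57°  ·
  (2,4): δ = 74.08°  ·
  (2,5): δ = 51.60°  ·
  (3,4): δ = 143.51°  ·
  (3,5): δ = 121.03°  ·
  (4,5): δ = 157.52°  ·
antipodal pairs: 1

count = 1; pairs: (1,4)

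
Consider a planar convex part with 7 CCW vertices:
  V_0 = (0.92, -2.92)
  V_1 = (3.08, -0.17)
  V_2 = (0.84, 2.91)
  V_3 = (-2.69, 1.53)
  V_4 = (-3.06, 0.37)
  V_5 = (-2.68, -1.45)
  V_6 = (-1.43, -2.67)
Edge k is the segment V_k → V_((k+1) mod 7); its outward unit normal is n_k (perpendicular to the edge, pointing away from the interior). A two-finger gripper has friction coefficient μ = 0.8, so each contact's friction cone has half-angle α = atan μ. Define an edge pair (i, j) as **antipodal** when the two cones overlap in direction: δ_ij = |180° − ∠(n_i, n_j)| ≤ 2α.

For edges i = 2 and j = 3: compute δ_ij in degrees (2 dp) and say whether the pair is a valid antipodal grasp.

δ = 129.04°, invalid

α = atan 0.8 = 38.66°;  2α = 77.32°
edge 2: e_2 = (-3.53, -1.38);  n_2 = (-0.3641, +0.9314)
edge 3: e_3 = (-0.37, -1.16);  n_3 = (-0.9527, +0.3039)
∠(n_2, n_3) = 50.96°
δ = |180° − 50.96°| = 129.04°
129.04° > 2α = 77.32°  →  invalid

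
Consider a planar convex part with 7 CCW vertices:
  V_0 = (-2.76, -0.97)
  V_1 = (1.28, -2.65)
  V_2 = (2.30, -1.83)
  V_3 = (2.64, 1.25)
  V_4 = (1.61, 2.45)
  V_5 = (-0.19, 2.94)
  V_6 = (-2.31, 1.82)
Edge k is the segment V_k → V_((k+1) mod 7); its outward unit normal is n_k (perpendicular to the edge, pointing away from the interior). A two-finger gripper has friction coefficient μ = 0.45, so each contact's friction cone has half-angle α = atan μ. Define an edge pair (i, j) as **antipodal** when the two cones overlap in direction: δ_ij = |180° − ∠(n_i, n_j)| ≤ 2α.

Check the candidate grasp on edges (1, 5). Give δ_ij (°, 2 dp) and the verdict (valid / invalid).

α = atan 0.45 = 24.23°;  2α = 48.46°
edge 1: e_1 = (+1.02, +0.82);  n_1 = (+0.6266, -0.7794)
edge 5: e_5 = (-2.12, -1.12);  n_5 = (-0.4671, +0.8842)
∠(n_1, n_5) = 169.05°
δ = |180° − 169.05°| = 10.95°
10.95° ≤ 2α = 48.46°  →  valid

δ = 10.95°, valid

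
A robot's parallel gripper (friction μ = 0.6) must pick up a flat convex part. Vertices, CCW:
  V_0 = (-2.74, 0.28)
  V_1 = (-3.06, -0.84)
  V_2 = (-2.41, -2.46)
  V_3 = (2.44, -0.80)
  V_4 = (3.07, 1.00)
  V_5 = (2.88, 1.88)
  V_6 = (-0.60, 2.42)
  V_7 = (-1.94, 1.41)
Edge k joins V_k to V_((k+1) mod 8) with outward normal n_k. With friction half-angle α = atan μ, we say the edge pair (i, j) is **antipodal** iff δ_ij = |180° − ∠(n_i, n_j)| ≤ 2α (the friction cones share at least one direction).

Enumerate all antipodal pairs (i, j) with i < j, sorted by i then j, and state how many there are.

count = 12; pairs: (0,2), (0,3), (0,4), (1,3), (1,4), (1,5), (2,5), (2,6), (2,7), (3,6), (3,7), (4,7)

α = atan 0.6 = 30.96°;  2α = 61.93°
n_0 = (-0.9615, +0.2747)
n_1 = (-0.9281, -0.3724)
n_2 = (+0.3238, -0.9461)
n_3 = (+0.9439, -0.3304)
n_4 = (+0.9775, +0.2110)
n_5 = (+0.1533, +0.9882)
n_6 = (-0.6019, +0.7986)
n_7 = (-0.8162, +0.5778)
  (0,1): δ = 142.19°  ·
  (0,2): δ = 55.16°  ✓
  (0,3): δ = 3.34°  ✓
  (0,4): δ = 28.13°  ✓
  (0,5): δ = 97.13°  ·
  (0,6): δ = 142.95°  ·
  (0,7): δ = 160.65°  ·
  (1,2): δ = 92.97°  ·
  (1,3): δ = 41.15°  ✓
  (1,4): δ = 9.68°  ✓
  (1,5): δ = 59.32°  ✓
  (1,6): δ = 105.14°  ·
  (1,7): δ = 122.84°  ·
  (2,3): δ = 128.18°  ·
  (2,4): δ = 96.71°  ·
  (2,5): δ = 27.71°  ✓
  (2,6): δ = 18.11°  ✓
  (2,7): δ = 35.81°  ✓
  (3,4): δ = 148.53°  ·
  (3,5): δ = 79.53°  ·
  (3,6): δ = 33.70°  ✓
  (3,7): δ = 16.01°  ✓
  (4,5): δ = 111.00°  ·
  (4,6): δ = 65.18°  ·
  (4,7): δ = 47.48°  ✓
  (5,6): δ = 134.17°  ·
  (5,7): δ = 116.48°  ·
  (6,7): δ = 162.30°  ·
antipodal pairs: 12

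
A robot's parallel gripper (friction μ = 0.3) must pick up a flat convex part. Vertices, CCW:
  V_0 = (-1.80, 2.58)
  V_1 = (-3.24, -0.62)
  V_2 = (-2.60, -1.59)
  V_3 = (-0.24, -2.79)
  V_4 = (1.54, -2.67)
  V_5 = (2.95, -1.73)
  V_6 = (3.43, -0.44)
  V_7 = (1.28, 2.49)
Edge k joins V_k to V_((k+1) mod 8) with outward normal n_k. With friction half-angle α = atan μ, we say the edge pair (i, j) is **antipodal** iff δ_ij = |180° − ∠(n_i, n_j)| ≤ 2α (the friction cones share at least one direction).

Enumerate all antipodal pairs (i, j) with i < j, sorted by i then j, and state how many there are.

α = atan 0.3 = 16.70°;  2α = 33.40°
n_0 = (-0.9119, +0.4104)
n_1 = (-0.8347, -0.5507)
n_2 = (-0.4532, -0.8914)
n_3 = (+0.0673, -0.9977)
n_4 = (+0.5547, -0.8321)
n_5 = (+0.9372, -0.3487)
n_6 = (+0.8062, +0.5916)
n_7 = (+0.0292, +0.9996)
  (0,1): δ = 122.36°  ·
  (0,2): δ = 92.72°  ·
  (0,3): δ = 61.92°  ·
  (0,4): δ = 32.08°  ✓
  (0,5): δ = 3.82°  ✓
  (0,6): δ = 60.50°  ·
  (0,7): δ = 112.55°  ·
  (1,2): δ = 150.37°  ·
  (1,3): δ = 119.56°  ·
  (1,4): δ = 89.73°  ·
  (1,5): δ = 53.83°  ·
  (1,6): δ = 2.85°  ✓
  (1,7): δ = 54.91°  ·
  (2,3): δ = 149.19°  ·
  (2,4): δ = 119.36°  ·
  (2,5): δ = 83.46°  ·
  (2,6): δ = 26.78°  ✓
  (2,7): δ = 25.28°  ✓
  (3,4): δ = 150.17°  ·
  (3,5): δ = 114.27°  ·
  (3,6): δ = 57.59°  ·
  (3,7): δ = 5.53°  ✓
  (4,5): δ = 144.10°  ·
  (4,6): δ = 87.42°  ·
  (4,7): δ = 35.36°  ·
  (5,6): δ = 123.32°  ·
  (5,7): δ = 71.26°  ·
  (6,7): δ = 127.94°  ·
antipodal pairs: 6

count = 6; pairs: (0,4), (0,5), (1,6), (2,6), (2,7), (3,7)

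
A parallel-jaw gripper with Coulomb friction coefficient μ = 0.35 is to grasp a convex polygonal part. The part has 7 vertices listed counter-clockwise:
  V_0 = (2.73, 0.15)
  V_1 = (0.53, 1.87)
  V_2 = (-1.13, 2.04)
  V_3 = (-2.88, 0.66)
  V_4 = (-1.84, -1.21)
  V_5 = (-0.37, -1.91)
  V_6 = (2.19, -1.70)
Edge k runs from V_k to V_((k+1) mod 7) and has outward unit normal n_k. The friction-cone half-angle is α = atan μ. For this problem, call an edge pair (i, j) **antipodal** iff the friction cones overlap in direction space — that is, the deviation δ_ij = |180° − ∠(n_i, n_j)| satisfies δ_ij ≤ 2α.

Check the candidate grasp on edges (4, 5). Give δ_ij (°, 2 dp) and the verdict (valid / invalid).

δ = 149.85°, invalid

α = atan 0.35 = 19.29°;  2α = 38.58°
edge 4: e_4 = (+1.47, -0.70);  n_4 = (-0.4299, -0.9029)
edge 5: e_5 = (+2.56, +0.21);  n_5 = (+0.0818, -0.9967)
∠(n_4, n_5) = 30.15°
δ = |180° − 30.15°| = 149.85°
149.85° > 2α = 38.58°  →  invalid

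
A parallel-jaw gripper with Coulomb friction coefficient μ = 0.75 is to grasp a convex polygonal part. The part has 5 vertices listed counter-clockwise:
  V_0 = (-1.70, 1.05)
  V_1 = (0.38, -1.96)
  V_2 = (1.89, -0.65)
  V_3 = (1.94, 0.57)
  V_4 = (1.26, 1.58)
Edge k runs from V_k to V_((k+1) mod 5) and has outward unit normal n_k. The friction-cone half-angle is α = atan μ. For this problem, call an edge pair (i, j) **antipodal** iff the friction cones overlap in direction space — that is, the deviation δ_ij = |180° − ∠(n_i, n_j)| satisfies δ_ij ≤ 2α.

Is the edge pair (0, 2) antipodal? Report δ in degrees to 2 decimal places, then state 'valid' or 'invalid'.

δ = 36.99°, valid

α = atan 0.75 = 36.87°;  2α = 73.74°
edge 0: e_0 = (+2.08, -3.01);  n_0 = (-0.8227, -0.5685)
edge 2: e_2 = (+0.05, +1.22);  n_2 = (+0.9992, -0.0409)
∠(n_0, n_2) = 143.01°
δ = |180° − 143.01°| = 36.99°
36.99° ≤ 2α = 73.74°  →  valid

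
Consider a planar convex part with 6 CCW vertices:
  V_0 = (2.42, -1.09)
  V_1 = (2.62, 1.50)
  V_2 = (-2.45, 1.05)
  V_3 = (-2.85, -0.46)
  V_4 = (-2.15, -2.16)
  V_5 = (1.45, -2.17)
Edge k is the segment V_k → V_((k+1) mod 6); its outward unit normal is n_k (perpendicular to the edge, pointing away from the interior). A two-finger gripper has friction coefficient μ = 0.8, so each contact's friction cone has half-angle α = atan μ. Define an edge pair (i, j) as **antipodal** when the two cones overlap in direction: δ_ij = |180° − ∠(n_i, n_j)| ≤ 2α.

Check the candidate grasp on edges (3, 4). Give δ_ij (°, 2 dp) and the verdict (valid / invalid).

α = atan 0.8 = 38.66°;  2α = 77.32°
edge 3: e_3 = (+0.70, -1.70);  n_3 = (-0.9247, -0.3807)
edge 4: e_4 = (+3.60, -0.01);  n_4 = (-0.0028, -1.0000)
∠(n_3, n_4) = 67.46°
δ = |180° − 67.46°| = 112.54°
112.54° > 2α = 77.32°  →  invalid

δ = 112.54°, invalid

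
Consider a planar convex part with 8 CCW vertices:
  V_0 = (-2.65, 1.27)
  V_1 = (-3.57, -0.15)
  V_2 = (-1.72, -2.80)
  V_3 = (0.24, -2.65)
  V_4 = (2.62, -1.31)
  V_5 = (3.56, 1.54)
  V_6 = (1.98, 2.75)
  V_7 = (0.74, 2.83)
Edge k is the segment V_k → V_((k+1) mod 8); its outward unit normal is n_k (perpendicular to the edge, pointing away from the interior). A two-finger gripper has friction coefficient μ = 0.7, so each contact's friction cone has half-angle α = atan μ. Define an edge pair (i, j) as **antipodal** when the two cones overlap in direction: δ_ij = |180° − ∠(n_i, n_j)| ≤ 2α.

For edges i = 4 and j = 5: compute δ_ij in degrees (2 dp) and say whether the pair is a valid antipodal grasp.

δ = 109.19°, invalid

α = atan 0.7 = 34.99°;  2α = 69.98°
edge 4: e_4 = (+0.94, +2.85);  n_4 = (+0.9497, -0.3132)
edge 5: e_5 = (-1.58, +1.21);  n_5 = (+0.6080, +0.7939)
∠(n_4, n_5) = 70.81°
δ = |180° − 70.81°| = 109.19°
109.19° > 2α = 69.98°  →  invalid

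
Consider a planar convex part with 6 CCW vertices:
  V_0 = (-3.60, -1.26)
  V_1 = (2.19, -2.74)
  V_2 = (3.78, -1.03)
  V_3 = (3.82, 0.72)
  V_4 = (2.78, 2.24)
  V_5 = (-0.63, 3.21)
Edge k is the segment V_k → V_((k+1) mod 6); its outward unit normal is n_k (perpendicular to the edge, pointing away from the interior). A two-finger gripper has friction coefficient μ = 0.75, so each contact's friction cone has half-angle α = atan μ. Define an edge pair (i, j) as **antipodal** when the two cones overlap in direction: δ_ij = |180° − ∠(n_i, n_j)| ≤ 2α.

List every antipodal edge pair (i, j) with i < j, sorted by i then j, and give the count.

α = atan 0.75 = 36.87°;  2α = 73.74°
n_0 = (-0.2477, -0.9688)
n_1 = (+0.7323, -0.6809)
n_2 = (+0.9997, -0.0229)
n_3 = (+0.8253, +0.5647)
n_4 = (+0.2736, +0.9618)
n_5 = (-0.8329, +0.5534)
  (0,1): δ = 118.58°  ·
  (0,2): δ = 76.97°  ·
  (0,3): δ = 41.28°  ✓
  (0,4): δ = 1.54°  ✓
  (0,5): δ = 70.74°  ✓
  (1,2): δ = 138.39°  ·
  (1,3): δ = 102.70°  ·
  (1,4): δ = 62.96°  ✓
  (1,5): δ = 9.32°  ✓
  (2,3): δ = 144.31°  ·
  (2,4): δ = 104.57°  ·
  (2,5): δ = 32.29°  ✓
  (3,4): δ = 140.26°  ·
  (3,5): δ = 67.98°  ✓
  (4,5): δ = 107.72°  ·
antipodal pairs: 7

count = 7; pairs: (0,3), (0,4), (0,5), (1,4), (1,5), (2,5), (3,5)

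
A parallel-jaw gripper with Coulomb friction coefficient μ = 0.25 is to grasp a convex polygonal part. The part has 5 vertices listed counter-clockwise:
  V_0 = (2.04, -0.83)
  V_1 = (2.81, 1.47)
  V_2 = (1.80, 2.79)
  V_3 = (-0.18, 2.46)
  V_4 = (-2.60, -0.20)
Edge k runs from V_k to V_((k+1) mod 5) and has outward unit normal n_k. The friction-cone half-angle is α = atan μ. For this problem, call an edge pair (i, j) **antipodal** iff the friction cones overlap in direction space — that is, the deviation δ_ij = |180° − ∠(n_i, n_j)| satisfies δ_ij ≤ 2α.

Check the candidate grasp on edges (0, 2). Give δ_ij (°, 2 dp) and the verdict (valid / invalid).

δ = 62.03°, invalid

α = atan 0.25 = 14.04°;  2α = 28.07°
edge 0: e_0 = (+0.77, +2.30);  n_0 = (+0.9483, -0.3175)
edge 2: e_2 = (-1.98, -0.33);  n_2 = (-0.1644, +0.9864)
∠(n_0, n_2) = 117.97°
δ = |180° − 117.97°| = 62.03°
62.03° > 2α = 28.07°  →  invalid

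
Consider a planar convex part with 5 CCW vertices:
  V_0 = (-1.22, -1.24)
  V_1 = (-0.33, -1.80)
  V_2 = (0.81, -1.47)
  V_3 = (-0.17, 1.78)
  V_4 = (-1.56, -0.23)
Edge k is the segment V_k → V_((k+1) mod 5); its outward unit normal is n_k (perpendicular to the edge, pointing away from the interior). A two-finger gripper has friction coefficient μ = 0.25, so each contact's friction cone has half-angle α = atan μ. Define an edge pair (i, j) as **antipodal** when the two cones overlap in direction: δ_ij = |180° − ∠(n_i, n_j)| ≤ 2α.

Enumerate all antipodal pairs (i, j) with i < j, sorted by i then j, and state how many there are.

α = atan 0.25 = 14.04°;  2α = 28.07°
n_0 = (-0.5326, -0.8464)
n_1 = (+0.2781, -0.9606)
n_2 = (+0.9574, +0.2887)
n_3 = (-0.8225, +0.5688)
n_4 = (-0.9477, -0.3190)
  (0,1): δ = 131.68°  ·
  (0,2): δ = 41.04°  ·
  (0,3): δ = 87.51°  ·
  (0,4): δ = 140.78°  ·
  (1,2): δ = 89.36°  ·
  (1,3): δ = 39.19°  ·
  (1,4): δ = 92.46°  ·
  (2,3): δ = 51.45°  ·
  (2,4): δ = 1.82°  ✓
  (3,4): δ = 126.73°  ·
antipodal pairs: 1

count = 1; pairs: (2,4)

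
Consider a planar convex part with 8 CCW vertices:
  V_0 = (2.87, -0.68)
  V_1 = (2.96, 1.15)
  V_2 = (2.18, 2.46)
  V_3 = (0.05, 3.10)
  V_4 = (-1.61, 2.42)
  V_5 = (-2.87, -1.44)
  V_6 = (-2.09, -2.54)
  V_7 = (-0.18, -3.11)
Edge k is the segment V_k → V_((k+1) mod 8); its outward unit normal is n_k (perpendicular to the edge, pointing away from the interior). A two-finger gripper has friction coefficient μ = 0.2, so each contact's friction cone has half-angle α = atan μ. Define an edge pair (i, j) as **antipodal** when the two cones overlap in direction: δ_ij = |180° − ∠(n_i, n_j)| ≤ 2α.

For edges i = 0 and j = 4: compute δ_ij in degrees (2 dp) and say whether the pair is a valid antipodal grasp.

δ = 15.26°, valid

α = atan 0.2 = 11.31°;  2α = 22.62°
edge 0: e_0 = (+0.09, +1.83);  n_0 = (+0.9988, -0.0491)
edge 4: e_4 = (-1.26, -3.86);  n_4 = (-0.9506, +0.3103)
∠(n_0, n_4) = 164.74°
δ = |180° − 164.74°| = 15.26°
15.26° ≤ 2α = 22.62°  →  valid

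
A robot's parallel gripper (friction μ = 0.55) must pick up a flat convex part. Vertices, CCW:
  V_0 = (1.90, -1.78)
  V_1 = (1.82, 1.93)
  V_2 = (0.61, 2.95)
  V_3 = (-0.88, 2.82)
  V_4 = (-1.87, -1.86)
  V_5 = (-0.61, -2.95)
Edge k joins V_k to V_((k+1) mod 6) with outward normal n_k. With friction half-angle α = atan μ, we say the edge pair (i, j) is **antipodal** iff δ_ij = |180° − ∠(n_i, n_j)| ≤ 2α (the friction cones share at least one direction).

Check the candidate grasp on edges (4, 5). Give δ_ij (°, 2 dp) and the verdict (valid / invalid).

δ = 114.15°, invalid

α = atan 0.55 = 28.81°;  2α = 57.62°
edge 4: e_4 = (+1.26, -1.09);  n_4 = (-0.6542, -0.7563)
edge 5: e_5 = (+2.51, +1.17);  n_5 = (+0.4225, -0.9064)
∠(n_4, n_5) = 65.85°
δ = |180° − 65.85°| = 114.15°
114.15° > 2α = 57.62°  →  invalid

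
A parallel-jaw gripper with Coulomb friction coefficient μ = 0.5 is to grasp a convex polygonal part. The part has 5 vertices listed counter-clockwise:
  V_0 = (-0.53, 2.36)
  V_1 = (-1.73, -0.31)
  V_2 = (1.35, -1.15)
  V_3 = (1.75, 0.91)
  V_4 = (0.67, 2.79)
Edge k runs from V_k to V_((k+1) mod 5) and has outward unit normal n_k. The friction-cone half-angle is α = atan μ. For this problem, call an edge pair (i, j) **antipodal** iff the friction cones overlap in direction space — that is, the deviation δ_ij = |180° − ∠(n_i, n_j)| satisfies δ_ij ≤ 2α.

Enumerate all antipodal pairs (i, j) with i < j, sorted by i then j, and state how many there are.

α = atan 0.5 = 26.57°;  2α = 53.13°
n_0 = (-0.9121, +0.4099)
n_1 = (-0.2631, -0.9648)
n_2 = (+0.9817, -0.1906)
n_3 = (+0.8671, +0.4981)
n_4 = (-0.3373, +0.9414)
  (0,1): δ = 81.05°  ·
  (0,2): δ = 13.21°  ✓
  (0,3): δ = 54.08°  ·
  (0,4): δ = 133.92°  ·
  (1,2): δ = 85.73°  ·
  (1,3): δ = 44.87°  ✓
  (1,4): δ = 34.97°  ✓
  (2,3): δ = 139.14°  ·
  (2,4): δ = 59.30°  ·
  (3,4): δ = 100.16°  ·
antipodal pairs: 3

count = 3; pairs: (0,2), (1,3), (1,4)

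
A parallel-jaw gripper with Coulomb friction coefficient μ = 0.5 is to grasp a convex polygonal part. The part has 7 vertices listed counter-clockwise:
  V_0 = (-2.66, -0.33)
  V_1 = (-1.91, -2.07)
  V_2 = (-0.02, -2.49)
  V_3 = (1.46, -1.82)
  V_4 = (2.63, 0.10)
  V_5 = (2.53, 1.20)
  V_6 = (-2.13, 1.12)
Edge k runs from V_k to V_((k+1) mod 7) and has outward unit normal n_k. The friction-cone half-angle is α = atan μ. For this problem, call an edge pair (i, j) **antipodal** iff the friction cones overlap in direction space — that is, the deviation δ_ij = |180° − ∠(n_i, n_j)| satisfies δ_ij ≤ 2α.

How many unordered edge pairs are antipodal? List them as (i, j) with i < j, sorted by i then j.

count = 6; pairs: (0,4), (1,5), (2,5), (2,6), (3,6), (4,6)

α = atan 0.5 = 26.57°;  2α = 53.13°
n_0 = (-0.9183, -0.3958)
n_1 = (-0.2169, -0.9762)
n_2 = (+0.4124, -0.9110)
n_3 = (+0.8539, -0.5204)
n_4 = (+0.9959, +0.0905)
n_5 = (-0.0172, +0.9999)
n_6 = (-0.9392, +0.3433)
  (0,1): δ = 125.85°  ·
  (0,2): δ = 88.96°  ·
  (0,3): δ = 54.67°  ·
  (0,4): δ = 18.12°  ✓
  (0,5): δ = 67.67°  ·
  (0,6): δ = 136.60°  ·
  (1,2): δ = 143.11°  ·
  (1,3): δ = 108.83°  ·
  (1,4): δ = 72.28°  ·
  (1,5): δ = 13.51°  ✓
  (1,6): δ = 82.45°  ·
  (2,3): δ = 145.71°  ·
  (2,4): δ = 109.16°  ·
  (2,5): δ = 23.37°  ✓
  (2,6): δ = 45.57°  ✓
  (3,4): δ = 143.45°  ·
  (3,5): δ = 57.66°  ·
  (3,6): δ = 11.28°  ✓
  (4,5): δ = 94.21°  ·
  (4,6): δ = 25.27°  ✓
  (5,6): δ = 111.06°  ·
antipodal pairs: 6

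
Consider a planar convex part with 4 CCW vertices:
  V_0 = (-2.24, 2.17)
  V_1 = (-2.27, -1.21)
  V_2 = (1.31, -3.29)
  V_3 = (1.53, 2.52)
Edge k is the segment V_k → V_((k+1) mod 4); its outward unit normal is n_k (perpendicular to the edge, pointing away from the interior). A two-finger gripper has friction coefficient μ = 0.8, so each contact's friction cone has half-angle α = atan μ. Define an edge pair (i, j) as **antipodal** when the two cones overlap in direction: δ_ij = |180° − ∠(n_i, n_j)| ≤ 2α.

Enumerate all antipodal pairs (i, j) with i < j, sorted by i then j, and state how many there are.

count = 3; pairs: (0,2), (1,2), (1,3)

α = atan 0.8 = 38.66°;  2α = 77.32°
n_0 = (-1.0000, +0.0089)
n_1 = (-0.5024, -0.8647)
n_2 = (+0.9993, -0.0378)
n_3 = (-0.0924, +0.9957)
  (0,1): δ = 119.65°  ·
  (0,2): δ = 1.66°  ✓
  (0,3): δ = 95.81°  ·
  (1,2): δ = 62.01°  ✓
  (1,3): δ = 35.46°  ✓
  (2,3): δ = 82.53°  ·
antipodal pairs: 3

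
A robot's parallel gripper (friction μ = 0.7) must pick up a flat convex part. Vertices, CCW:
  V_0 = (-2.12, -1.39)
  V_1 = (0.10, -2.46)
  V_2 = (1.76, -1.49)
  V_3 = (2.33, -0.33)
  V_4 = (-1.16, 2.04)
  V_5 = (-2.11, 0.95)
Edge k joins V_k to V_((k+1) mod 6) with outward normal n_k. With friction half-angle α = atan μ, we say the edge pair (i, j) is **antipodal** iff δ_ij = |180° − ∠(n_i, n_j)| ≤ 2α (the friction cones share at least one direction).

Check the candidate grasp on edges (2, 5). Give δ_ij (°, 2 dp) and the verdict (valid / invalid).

δ = 25.92°, valid

α = atan 0.7 = 34.99°;  2α = 69.98°
edge 2: e_2 = (+0.57, +1.16);  n_2 = (+0.8975, -0.4410)
edge 5: e_5 = (-0.01, -2.34);  n_5 = (-1.0000, +0.0043)
∠(n_2, n_5) = 154.08°
δ = |180° − 154.08°| = 25.92°
25.92° ≤ 2α = 69.98°  →  valid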